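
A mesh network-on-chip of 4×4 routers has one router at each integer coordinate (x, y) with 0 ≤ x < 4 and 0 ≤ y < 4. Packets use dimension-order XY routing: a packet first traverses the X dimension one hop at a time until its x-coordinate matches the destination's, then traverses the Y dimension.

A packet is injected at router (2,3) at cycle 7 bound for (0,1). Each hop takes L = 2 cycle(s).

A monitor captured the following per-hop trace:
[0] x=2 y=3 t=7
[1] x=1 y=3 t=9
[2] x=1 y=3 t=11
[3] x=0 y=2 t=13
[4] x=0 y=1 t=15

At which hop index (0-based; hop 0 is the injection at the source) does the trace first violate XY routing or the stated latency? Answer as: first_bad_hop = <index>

first_bad_hop = 2

check 1→ d=(-1,0) cyc+2: ok
check 2→ d=(0,0) cyc+2: BAD: non-unit step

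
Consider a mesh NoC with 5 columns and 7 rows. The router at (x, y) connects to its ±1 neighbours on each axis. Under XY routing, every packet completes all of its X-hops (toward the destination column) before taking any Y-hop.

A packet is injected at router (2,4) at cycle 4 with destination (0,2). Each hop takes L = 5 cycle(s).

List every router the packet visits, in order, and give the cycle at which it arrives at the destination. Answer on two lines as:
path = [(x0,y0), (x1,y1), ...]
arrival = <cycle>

[0] x=2 y=4 t=4
[1] x=1 y=4 t=9 →W
[2] x=0 y=4 t=14 →W
[3] x=0 y=3 t=19 →S
[4] x=0 y=2 t=24 →S

path = [(2,4), (1,4), (0,4), (0,3), (0,2)]
arrival = 24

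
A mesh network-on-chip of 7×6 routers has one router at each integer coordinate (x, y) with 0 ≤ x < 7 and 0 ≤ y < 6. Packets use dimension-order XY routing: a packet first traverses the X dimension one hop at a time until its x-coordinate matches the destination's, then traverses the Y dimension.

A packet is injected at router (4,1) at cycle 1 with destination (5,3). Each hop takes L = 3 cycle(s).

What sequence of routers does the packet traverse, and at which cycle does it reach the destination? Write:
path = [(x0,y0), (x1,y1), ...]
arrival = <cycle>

path = [(4,1), (5,1), (5,2), (5,3)]
arrival = 10

src (4,1)  cyc=1
E→(5,1)  cyc=4
N→(5,2)  cyc=7
N→(5,3)  cyc=10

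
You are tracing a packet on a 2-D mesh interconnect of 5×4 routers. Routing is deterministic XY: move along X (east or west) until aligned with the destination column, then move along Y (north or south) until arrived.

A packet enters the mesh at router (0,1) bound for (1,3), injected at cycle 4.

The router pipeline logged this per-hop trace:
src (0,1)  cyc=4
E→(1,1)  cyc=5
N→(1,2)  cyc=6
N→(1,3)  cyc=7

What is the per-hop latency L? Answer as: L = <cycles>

L = 1

Between hops 0 and 1 the cycle counter advances 5 − 4 = 1.
That increment is L by definition: L = 1.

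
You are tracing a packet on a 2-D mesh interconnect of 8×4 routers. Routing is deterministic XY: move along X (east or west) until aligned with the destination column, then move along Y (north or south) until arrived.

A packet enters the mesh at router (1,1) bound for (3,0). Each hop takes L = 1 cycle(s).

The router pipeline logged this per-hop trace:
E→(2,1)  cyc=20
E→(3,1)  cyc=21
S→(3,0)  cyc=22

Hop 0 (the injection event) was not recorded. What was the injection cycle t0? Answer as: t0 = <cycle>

t0 = 19

At hop 1 the cycle is 20; in general cyc_k = t0 + kL.
t0 = cyc[1] − L = 20 − 1 = 19.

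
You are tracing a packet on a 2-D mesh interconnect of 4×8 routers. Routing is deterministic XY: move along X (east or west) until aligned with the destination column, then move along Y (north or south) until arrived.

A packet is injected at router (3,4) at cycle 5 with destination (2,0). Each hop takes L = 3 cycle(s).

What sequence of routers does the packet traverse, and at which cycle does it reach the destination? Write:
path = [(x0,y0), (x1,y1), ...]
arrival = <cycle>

path = [(3,4), (2,4), (2,3), (2,2), (2,1), (2,0)]
arrival = 20

hop 0: (3,4) @ cyc 5
hop 1: (2,4) @ cyc 8  [W]
hop 2: (2,3) @ cyc 11  [S]
hop 3: (2,2) @ cyc 14  [S]
hop 4: (2,1) @ cyc 17  [S]
hop 5: (2,0) @ cyc 20  [S]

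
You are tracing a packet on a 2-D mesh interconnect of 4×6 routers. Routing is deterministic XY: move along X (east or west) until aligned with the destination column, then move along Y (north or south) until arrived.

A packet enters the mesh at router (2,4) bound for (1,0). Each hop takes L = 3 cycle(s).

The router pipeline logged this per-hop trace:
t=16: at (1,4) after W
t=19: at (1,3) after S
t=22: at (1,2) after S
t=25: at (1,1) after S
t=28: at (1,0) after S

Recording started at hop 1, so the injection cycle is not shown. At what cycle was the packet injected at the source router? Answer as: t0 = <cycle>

At hop 1 the cycle is 16; in general cyc_k = t0 + kL.
So t0 = 16 − 1·3 = 13.

t0 = 13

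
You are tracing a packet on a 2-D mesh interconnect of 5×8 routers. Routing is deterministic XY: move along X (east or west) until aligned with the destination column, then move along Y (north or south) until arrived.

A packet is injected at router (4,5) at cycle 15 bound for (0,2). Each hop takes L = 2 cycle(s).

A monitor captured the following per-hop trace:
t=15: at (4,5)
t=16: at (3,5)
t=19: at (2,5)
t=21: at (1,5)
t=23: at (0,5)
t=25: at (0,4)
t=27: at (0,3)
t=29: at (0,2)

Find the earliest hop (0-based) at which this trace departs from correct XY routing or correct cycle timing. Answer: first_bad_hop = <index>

first_bad_hop = 1

[1] (-1,+0) / 1c ⇒ BAD: Δcyc=1≠L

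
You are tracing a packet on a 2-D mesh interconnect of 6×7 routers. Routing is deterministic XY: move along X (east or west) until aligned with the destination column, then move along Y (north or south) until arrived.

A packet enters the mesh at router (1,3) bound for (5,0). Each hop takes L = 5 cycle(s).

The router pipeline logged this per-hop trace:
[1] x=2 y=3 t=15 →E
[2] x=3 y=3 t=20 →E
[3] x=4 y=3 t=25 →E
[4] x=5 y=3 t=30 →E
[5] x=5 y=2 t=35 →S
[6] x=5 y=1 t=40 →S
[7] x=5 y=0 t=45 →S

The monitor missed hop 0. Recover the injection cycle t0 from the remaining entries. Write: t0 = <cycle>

Hop 1 reached at cycle 15; hop k is at t0 + k·L.
Subtract one hop: t0 = 15 − 5 = 10.

t0 = 10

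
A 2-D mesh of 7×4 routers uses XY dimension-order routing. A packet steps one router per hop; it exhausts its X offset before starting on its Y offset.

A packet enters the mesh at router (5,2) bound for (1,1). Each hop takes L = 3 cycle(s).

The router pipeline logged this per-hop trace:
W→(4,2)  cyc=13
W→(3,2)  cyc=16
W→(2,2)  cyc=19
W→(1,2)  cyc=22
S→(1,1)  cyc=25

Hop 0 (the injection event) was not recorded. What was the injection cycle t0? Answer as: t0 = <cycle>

At hop 1 the cycle is 13; in general cyc_k = t0 + kL.
Therefore t0 = 13 − L = 10.

t0 = 10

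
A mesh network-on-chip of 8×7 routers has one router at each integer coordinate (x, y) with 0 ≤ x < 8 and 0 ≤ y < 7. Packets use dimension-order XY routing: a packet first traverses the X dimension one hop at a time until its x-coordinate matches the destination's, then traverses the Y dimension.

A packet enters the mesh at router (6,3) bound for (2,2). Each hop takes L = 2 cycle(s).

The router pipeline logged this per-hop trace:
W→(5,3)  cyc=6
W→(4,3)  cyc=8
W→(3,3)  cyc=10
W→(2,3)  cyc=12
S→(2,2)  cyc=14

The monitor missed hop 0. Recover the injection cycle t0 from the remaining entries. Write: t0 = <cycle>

t0 = 4

The first recorded entry is hop 1 at cycle 6.
Subtract one hop: t0 = 6 − 2 = 4.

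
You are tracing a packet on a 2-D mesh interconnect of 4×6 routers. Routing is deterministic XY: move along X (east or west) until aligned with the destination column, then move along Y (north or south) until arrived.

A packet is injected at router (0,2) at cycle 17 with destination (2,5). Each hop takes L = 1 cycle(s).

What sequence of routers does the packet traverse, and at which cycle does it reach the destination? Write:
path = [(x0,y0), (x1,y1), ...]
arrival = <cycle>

[0] x=0 y=2 t=17
[1] x=1 y=2 t=18 →E
[2] x=2 y=2 t=19 →E
[3] x=2 y=3 t=20 →N
[4] x=2 y=4 t=21 →N
[5] x=2 y=5 t=22 →N

path = [(0,2), (1,2), (2,2), (2,3), (2,4), (2,5)]
arrival = 22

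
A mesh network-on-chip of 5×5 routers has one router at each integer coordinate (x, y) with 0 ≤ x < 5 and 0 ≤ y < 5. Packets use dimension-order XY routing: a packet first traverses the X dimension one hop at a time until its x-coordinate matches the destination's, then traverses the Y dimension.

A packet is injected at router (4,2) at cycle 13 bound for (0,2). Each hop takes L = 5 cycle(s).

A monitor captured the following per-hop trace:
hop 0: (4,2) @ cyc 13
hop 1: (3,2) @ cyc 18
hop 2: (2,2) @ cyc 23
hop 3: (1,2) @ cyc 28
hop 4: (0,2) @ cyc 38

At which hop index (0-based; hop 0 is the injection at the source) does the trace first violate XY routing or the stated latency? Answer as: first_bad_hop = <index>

first_bad_hop = 4

check 1→ d=(-1,0) cyc+5: ok
check 2→ d=(-1,0) cyc+5: ok
check 3→ d=(-1,0) cyc+5: ok
check 4→ d=(-1,0) cyc+10: BAD: Δcyc=10≠L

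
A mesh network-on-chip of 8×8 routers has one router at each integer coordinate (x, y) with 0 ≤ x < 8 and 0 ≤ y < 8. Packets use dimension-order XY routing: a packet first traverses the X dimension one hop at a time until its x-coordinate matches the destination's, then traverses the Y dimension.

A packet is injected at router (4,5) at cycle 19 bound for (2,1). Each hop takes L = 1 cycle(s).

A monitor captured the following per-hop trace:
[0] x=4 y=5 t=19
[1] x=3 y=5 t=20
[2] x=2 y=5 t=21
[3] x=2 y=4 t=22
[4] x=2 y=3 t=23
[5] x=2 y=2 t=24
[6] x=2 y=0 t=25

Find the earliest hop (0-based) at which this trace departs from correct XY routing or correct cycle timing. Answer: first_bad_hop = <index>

check 1→ d=(-1,0) cyc+1: ok
check 2→ d=(-1,0) cyc+1: ok
check 3→ d=(0,-1) cyc+1: ok
check 4→ d=(0,-1) cyc+1: ok
check 5→ d=(0,-1) cyc+1: ok
check 6→ d=(0,-2) cyc+1: BAD: non-unit step

first_bad_hop = 6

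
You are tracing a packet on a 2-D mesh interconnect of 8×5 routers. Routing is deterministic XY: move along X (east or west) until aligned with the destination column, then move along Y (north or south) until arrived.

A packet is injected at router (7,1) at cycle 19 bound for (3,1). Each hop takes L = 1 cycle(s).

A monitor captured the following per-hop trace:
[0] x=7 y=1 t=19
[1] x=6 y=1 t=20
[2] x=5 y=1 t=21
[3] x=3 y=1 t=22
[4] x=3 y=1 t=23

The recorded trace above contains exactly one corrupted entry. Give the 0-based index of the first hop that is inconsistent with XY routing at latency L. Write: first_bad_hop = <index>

  1: Δx=-1 Δy=+0 Δt=1 [ok]
  2: Δx=-1 Δy=+0 Δt=1 [ok]
  3: Δx=-2 Δy=+0 Δt=1 [BAD: non-unit step]

first_bad_hop = 3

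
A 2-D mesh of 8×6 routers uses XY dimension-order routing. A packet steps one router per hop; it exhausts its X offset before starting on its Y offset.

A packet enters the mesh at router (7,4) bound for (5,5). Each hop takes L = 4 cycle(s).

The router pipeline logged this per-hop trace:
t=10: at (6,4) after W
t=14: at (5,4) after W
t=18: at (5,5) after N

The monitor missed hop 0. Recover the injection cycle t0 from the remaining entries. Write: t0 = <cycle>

t0 = 6

cyc[1] = 10 and cyc[k] = t0 + k·L for every k.
So t0 = 10 − 1·4 = 6.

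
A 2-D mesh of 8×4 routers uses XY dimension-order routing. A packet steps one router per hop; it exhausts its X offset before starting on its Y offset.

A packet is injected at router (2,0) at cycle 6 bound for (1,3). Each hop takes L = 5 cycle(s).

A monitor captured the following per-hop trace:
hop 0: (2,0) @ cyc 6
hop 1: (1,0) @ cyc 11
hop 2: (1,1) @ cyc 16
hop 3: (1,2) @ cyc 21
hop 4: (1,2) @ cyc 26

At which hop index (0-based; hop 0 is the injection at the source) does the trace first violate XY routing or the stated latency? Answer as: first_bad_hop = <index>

[1] (-1,+0) / 5c ⇒ ok
[2] (+0,+1) / 5c ⇒ ok
[3] (+0,+1) / 5c ⇒ ok
[4] (+0,+0) / 5c ⇒ BAD: non-unit step

first_bad_hop = 4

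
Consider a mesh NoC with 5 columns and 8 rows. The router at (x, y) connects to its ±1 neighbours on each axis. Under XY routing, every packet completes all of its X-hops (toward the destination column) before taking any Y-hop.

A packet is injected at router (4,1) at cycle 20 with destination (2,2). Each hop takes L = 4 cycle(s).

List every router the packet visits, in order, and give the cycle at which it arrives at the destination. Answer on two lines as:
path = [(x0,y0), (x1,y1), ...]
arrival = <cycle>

hop 0: (4,1) @ cyc 20
hop 1: (3,1) @ cyc 24  [W]
hop 2: (2,1) @ cyc 28  [W]
hop 3: (2,2) @ cyc 32  [N]

path = [(4,1), (3,1), (2,1), (2,2)]
arrival = 32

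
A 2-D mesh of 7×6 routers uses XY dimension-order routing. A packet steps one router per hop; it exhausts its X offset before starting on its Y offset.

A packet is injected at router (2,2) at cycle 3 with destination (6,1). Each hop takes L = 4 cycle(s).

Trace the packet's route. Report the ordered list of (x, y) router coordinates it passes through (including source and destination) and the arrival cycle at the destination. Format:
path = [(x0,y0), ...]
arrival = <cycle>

  0. router=(2,2) cycle=3 (inject)
  1. router=(3,2) cycle=7 dir=E
  2. router=(4,2) cycle=11 dir=E
  3. router=(5,2) cycle=15 dir=E
  4. router=(6,2) cycle=19 dir=E
  5. router=(6,1) cycle=23 dir=S

path = [(2,2), (3,2), (4,2), (5,2), (6,2), (6,1)]
arrival = 23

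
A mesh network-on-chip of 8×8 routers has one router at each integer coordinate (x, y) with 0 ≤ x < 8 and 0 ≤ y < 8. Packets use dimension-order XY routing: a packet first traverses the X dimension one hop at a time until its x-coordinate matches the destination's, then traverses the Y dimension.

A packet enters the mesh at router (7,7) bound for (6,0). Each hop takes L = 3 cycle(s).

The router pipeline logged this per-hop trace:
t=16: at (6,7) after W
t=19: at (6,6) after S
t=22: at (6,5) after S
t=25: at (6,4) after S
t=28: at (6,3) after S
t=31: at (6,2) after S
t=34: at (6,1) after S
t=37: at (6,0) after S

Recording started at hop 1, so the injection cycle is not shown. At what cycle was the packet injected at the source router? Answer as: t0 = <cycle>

At hop 1 the cycle is 16; in general cyc_k = t0 + kL.
Subtract one hop: t0 = 16 − 3 = 13.

t0 = 13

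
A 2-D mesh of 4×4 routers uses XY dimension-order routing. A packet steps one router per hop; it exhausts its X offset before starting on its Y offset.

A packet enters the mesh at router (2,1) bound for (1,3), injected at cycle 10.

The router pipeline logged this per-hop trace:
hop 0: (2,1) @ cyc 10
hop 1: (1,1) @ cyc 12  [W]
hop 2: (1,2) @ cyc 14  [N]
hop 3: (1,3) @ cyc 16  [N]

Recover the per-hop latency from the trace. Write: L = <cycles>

L = 2

Δcyc across hop 0→1: 12 − 10 = 2.
Per-hop latency L = Δcyc = 2.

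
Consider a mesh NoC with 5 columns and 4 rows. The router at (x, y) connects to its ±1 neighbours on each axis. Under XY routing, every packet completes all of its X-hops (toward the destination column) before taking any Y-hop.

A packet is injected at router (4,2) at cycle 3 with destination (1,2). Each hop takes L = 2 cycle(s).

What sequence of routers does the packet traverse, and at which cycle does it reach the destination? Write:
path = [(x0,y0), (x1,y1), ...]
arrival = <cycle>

path = [(4,2), (3,2), (2,2), (1,2)]
arrival = 9

  0. router=(4,2) cycle=3 (inject)
  1. router=(3,2) cycle=5 dir=W
  2. router=(2,2) cycle=7 dir=W
  3. router=(1,2) cycle=9 dir=W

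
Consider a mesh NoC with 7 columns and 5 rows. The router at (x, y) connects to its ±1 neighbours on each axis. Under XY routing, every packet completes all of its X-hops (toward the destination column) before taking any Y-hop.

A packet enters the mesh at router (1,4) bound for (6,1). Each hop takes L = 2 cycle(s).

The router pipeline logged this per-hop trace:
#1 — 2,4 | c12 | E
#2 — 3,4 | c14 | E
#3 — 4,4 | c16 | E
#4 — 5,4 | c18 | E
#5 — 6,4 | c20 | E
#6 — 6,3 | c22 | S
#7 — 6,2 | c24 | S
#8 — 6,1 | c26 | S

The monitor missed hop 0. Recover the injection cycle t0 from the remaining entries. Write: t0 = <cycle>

cyc[1] = 12 and cyc[k] = t0 + k·L for every k.
t0 = cyc[1] − L = 12 − 2 = 10.

t0 = 10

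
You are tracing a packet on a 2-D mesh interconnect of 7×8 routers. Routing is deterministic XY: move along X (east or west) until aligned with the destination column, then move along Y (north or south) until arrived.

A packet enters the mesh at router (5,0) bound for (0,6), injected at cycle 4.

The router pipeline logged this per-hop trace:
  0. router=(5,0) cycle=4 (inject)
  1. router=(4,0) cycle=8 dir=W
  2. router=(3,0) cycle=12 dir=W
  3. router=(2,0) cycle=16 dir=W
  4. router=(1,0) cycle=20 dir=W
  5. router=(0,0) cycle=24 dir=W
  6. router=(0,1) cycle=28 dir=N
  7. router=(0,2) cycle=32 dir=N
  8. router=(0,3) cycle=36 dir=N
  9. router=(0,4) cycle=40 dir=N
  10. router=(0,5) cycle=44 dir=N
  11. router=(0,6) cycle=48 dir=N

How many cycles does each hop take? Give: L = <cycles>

L = 4

From hop 0 (4) to hop 1 (8): +4 cycles.
Each hop adds L, hence L = 4.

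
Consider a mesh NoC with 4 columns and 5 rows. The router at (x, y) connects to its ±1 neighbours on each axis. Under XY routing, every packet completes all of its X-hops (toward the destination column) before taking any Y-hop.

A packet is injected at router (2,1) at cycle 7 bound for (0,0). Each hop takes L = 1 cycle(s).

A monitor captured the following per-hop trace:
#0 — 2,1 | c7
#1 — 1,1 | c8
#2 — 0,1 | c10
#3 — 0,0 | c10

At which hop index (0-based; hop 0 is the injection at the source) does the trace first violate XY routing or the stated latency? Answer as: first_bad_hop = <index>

first_bad_hop = 2

  1: Δx=-1 Δy=+0 Δt=1 [ok]
  2: Δx=-1 Δy=+0 Δt=2 [BAD: Δcyc=2≠L]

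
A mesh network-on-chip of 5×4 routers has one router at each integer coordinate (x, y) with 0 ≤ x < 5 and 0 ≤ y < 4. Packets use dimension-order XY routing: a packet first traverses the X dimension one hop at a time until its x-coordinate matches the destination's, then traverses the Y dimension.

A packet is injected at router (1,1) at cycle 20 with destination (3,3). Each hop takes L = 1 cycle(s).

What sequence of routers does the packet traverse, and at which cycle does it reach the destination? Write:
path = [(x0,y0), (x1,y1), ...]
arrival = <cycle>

path = [(1,1), (2,1), (3,1), (3,2), (3,3)]
arrival = 24

t=20: at (1,1)
t=21: at (2,1) after E
t=22: at (3,1) after E
t=23: at (3,2) after N
t=24: at (3,3) after N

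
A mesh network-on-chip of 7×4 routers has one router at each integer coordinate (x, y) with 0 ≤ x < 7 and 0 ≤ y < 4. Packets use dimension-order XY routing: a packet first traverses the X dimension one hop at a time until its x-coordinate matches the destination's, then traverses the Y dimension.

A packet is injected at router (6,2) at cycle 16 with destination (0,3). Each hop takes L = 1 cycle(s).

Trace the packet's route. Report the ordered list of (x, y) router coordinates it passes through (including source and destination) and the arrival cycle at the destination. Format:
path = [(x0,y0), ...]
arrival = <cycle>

path = [(6,2), (5,2), (4,2), (3,2), (2,2), (1,2), (0,2), (0,3)]
arrival = 23

[0] x=6 y=2 t=16
[1] x=5 y=2 t=17 →W
[2] x=4 y=2 t=18 →W
[3] x=3 y=2 t=19 →W
[4] x=2 y=2 t=20 →W
[5] x=1 y=2 t=21 →W
[6] x=0 y=2 t=22 →W
[7] x=0 y=3 t=23 →N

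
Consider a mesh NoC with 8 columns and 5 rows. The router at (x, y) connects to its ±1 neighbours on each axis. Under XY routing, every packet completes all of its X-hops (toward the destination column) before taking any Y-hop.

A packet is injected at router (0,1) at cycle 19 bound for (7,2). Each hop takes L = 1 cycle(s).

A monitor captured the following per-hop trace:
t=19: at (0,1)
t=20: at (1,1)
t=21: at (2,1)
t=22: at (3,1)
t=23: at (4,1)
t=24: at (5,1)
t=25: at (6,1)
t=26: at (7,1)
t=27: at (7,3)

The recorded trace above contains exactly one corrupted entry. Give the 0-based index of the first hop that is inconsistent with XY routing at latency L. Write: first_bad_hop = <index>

first_bad_hop = 8

[1] (+1,+0) / 1c ⇒ ok
[2] (+1,+0) / 1c ⇒ ok
[3] (+1,+0) / 1c ⇒ ok
[4] (+1,+0) / 1c ⇒ ok
[5] (+1,+0) / 1c ⇒ ok
[6] (+1,+0) / 1c ⇒ ok
[7] (+1,+0) / 1c ⇒ ok
[8] (+0,+2) / 1c ⇒ BAD: non-unit step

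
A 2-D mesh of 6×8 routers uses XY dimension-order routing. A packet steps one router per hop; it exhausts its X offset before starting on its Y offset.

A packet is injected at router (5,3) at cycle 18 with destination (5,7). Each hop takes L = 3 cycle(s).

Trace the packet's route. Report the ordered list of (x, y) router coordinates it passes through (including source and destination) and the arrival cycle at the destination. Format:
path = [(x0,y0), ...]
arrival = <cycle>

path = [(5,3), (5,4), (5,5), (5,6), (5,7)]
arrival = 30

[0] x=5 y=3 t=18
[1] x=5 y=4 t=21 →N
[2] x=5 y=5 t=24 →N
[3] x=5 y=6 t=27 →N
[4] x=5 y=7 t=30 →N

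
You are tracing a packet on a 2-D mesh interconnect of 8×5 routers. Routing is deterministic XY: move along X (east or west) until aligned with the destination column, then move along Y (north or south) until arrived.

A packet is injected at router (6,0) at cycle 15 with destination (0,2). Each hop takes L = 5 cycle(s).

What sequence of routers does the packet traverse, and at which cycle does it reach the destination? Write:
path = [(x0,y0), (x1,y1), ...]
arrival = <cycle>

hop 0: (6,0) @ cyc 15
hop 1: (5,0) @ cyc 20  [W]
hop 2: (4,0) @ cyc 25  [W]
hop 3: (3,0) @ cyc 30  [W]
hop 4: (2,0) @ cyc 35  [W]
hop 5: (1,0) @ cyc 40  [W]
hop 6: (0,0) @ cyc 45  [W]
hop 7: (0,1) @ cyc 50  [N]
hop 8: (0,2) @ cyc 55  [N]

path = [(6,0), (5,0), (4,0), (3,0), (2,0), (1,0), (0,0), (0,1), (0,2)]
arrival = 55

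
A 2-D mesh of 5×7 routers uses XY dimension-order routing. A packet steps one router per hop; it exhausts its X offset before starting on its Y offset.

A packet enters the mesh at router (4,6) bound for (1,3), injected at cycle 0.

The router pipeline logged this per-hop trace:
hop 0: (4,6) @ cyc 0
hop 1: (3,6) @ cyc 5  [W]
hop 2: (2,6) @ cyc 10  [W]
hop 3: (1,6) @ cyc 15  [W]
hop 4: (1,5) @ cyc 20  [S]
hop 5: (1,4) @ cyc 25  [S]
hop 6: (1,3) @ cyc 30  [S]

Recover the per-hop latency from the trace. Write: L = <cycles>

Δcyc across hop 0→1: 5 − 0 = 5.
One hop costs L cycles, so L = 5.

L = 5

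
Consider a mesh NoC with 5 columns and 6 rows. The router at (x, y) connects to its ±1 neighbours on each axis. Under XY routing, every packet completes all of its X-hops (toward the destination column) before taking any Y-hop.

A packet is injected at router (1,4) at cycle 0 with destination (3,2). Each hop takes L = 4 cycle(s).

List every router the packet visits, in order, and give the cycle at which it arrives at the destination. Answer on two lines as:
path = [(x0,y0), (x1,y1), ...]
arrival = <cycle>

t=0: at (1,4)
t=4: at (2,4) after E
t=8: at (3,4) after E
t=12: at (3,3) after S
t=16: at (3,2) after S

path = [(1,4), (2,4), (3,4), (3,3), (3,2)]
arrival = 16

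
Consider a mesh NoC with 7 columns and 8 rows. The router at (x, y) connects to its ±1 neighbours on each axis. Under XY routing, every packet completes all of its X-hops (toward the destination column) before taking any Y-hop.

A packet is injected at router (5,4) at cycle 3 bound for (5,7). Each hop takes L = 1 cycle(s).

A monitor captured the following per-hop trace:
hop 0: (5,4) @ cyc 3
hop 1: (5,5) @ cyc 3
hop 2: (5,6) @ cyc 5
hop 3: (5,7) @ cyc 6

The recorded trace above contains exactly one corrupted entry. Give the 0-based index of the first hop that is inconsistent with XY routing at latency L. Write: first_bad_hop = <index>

first_bad_hop = 1

hop 1: step (+0,+1), +0 cyc — BAD: Δcyc=0≠L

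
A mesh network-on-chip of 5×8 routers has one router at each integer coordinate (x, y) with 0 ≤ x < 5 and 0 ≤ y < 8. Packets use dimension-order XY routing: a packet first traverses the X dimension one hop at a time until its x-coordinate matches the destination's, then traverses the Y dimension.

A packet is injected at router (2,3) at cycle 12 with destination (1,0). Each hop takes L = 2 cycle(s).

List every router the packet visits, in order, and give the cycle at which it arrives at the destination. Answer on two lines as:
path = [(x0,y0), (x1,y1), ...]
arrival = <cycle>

t=12: at (2,3)
t=14: at (1,3) after W
t=16: at (1,2) after S
t=18: at (1,1) after S
t=20: at (1,0) after S

path = [(2,3), (1,3), (1,2), (1,1), (1,0)]
arrival = 20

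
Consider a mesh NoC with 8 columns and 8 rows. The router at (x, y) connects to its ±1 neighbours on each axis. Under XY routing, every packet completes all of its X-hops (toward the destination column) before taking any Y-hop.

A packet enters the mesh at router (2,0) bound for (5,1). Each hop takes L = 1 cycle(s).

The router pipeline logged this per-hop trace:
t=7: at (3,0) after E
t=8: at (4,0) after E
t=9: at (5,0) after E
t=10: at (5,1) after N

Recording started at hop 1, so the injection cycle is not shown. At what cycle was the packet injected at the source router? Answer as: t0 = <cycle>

t0 = 6

Hop 1 reached at cycle 7; hop k is at t0 + k·L.
So t0 = 7 − 1·1 = 6.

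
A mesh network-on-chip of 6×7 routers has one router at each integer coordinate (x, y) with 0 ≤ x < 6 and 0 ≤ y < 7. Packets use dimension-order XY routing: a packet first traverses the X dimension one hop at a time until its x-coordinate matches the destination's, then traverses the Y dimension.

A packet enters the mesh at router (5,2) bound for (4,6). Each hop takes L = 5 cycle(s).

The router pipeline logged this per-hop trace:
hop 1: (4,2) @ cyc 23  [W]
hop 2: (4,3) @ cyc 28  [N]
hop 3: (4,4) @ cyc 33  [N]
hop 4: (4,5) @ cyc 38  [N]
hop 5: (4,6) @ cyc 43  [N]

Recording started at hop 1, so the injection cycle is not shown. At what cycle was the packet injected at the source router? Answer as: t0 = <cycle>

t0 = 18

Hop 1 reached at cycle 23; hop k is at t0 + k·L.
Subtract one hop: t0 = 23 − 5 = 18.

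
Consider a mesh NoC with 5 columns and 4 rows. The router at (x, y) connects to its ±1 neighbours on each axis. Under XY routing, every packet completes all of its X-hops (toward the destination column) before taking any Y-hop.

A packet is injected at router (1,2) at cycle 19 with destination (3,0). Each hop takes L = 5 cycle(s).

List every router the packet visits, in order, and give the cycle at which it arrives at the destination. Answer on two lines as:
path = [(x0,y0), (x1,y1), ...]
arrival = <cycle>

hop 0: (1,2) @ cyc 19
hop 1: (2,2) @ cyc 24  [E]
hop 2: (3,2) @ cyc 29  [E]
hop 3: (3,1) @ cyc 34  [S]
hop 4: (3,0) @ cyc 39  [S]

path = [(1,2), (2,2), (3,2), (3,1), (3,0)]
arrival = 39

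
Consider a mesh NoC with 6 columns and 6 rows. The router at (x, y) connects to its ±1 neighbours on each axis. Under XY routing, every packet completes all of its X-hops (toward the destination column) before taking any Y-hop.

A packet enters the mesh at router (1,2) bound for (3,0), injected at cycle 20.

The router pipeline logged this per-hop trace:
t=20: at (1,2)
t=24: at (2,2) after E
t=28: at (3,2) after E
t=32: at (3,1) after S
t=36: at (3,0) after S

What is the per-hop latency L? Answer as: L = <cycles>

L = 4

cyc[1] − cyc[0] = 24 − 20 = 4.
Each hop adds L, hence L = 4.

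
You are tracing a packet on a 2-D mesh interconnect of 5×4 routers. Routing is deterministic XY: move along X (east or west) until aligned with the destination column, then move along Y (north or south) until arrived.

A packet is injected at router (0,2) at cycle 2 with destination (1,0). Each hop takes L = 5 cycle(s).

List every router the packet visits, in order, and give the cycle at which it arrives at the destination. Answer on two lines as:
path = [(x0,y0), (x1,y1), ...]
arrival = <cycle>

path = [(0,2), (1,2), (1,1), (1,0)]
arrival = 17

#0 — 0,2 | c2
#1 — 1,2 | c7 | E
#2 — 1,1 | c12 | S
#3 — 1,0 | c17 | S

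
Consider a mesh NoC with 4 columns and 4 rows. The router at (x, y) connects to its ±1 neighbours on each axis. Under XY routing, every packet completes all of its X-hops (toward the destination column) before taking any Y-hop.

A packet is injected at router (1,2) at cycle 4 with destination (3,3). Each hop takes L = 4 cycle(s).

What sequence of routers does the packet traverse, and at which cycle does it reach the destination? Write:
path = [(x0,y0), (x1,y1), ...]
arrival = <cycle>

path = [(1,2), (2,2), (3,2), (3,3)]
arrival = 16

  0. router=(1,2) cycle=4 (inject)
  1. router=(2,2) cycle=8 dir=E
  2. router=(3,2) cycle=12 dir=E
  3. router=(3,3) cycle=16 dir=N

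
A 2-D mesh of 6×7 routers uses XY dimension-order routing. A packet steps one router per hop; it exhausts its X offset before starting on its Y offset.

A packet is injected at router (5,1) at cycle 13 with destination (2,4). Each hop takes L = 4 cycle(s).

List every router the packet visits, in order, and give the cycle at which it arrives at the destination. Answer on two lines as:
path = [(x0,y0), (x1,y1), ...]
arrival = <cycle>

  0. router=(5,1) cycle=13 (inject)
  1. router=(4,1) cycle=17 dir=W
  2. router=(3,1) cycle=21 dir=W
  3. router=(2,1) cycle=25 dir=W
  4. router=(2,2) cycle=29 dir=N
  5. router=(2,3) cycle=33 dir=N
  6. router=(2,4) cycle=37 dir=N

path = [(5,1), (4,1), (3,1), (2,1), (2,2), (2,3), (2,4)]
arrival = 37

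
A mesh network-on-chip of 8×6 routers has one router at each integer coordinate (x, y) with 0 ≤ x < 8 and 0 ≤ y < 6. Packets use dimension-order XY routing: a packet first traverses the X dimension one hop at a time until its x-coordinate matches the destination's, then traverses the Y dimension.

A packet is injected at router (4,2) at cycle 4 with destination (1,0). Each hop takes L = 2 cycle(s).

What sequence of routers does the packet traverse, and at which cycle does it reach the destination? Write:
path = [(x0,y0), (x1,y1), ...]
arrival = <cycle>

path = [(4,2), (3,2), (2,2), (1,2), (1,1), (1,0)]
arrival = 14

#0 — 4,2 | c4
#1 — 3,2 | c6 | W
#2 — 2,2 | c8 | W
#3 — 1,2 | c10 | W
#4 — 1,1 | c12 | S
#5 — 1,0 | c14 | S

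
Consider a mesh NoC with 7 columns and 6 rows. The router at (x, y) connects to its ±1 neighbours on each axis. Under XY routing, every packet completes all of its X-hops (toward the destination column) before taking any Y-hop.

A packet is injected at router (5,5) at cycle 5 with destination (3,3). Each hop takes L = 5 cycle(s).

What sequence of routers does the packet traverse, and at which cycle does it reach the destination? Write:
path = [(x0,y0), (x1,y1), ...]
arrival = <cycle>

path = [(5,5), (4,5), (3,5), (3,4), (3,3)]
arrival = 25

src (5,5)  cyc=5
W→(4,5)  cyc=10
W→(3,5)  cyc=15
S→(3,4)  cyc=20
S→(3,3)  cyc=25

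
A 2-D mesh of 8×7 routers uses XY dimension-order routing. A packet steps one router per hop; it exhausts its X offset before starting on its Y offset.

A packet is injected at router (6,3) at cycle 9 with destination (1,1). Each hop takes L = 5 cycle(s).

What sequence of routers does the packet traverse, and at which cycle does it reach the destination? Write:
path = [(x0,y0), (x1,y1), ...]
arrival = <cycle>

  0. router=(6,3) cycle=9 (inject)
  1. router=(5,3) cycle=14 dir=W
  2. router=(4,3) cycle=19 dir=W
  3. router=(3,3) cycle=24 dir=W
  4. router=(2,3) cycle=29 dir=W
  5. router=(1,3) cycle=34 dir=W
  6. router=(1,2) cycle=39 dir=S
  7. router=(1,1) cycle=44 dir=S

path = [(6,3), (5,3), (4,3), (3,3), (2,3), (1,3), (1,2), (1,1)]
arrival = 44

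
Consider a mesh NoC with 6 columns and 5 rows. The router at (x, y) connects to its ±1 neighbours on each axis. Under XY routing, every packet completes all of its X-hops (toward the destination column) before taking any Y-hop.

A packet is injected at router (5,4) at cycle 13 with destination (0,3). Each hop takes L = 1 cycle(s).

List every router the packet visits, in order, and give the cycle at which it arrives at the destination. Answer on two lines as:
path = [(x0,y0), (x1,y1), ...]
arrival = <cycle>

path = [(5,4), (4,4), (3,4), (2,4), (1,4), (0,4), (0,3)]
arrival = 19

hop 0: (5,4) @ cyc 13
hop 1: (4,4) @ cyc 14  [W]
hop 2: (3,4) @ cyc 15  [W]
hop 3: (2,4) @ cyc 16  [W]
hop 4: (1,4) @ cyc 17  [W]
hop 5: (0,4) @ cyc 18  [W]
hop 6: (0,3) @ cyc 19  [S]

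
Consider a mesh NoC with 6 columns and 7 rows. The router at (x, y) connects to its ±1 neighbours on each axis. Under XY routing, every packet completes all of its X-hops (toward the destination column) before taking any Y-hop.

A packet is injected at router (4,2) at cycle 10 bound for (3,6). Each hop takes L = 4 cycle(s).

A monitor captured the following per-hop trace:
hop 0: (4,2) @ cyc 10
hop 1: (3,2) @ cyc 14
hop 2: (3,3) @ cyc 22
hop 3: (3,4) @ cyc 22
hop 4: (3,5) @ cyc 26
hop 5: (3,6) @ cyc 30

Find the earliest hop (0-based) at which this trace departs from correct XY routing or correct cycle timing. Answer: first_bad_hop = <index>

first_bad_hop = 2

check 1→ d=(-1,0) cyc+4: ok
check 2→ d=(0,1) cyc+8: BAD: Δcyc=8≠L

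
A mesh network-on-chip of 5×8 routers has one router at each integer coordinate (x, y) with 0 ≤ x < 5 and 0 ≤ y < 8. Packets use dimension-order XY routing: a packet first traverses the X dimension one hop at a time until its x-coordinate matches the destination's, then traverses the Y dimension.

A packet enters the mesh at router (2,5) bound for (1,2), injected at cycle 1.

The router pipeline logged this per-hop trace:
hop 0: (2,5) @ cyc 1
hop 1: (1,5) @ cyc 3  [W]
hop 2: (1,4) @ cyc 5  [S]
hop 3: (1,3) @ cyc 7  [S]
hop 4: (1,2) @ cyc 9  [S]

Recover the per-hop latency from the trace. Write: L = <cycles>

L = 2

From hop 0 (1) to hop 1 (3): +2 cycles.
One hop costs L cycles, so L = 2.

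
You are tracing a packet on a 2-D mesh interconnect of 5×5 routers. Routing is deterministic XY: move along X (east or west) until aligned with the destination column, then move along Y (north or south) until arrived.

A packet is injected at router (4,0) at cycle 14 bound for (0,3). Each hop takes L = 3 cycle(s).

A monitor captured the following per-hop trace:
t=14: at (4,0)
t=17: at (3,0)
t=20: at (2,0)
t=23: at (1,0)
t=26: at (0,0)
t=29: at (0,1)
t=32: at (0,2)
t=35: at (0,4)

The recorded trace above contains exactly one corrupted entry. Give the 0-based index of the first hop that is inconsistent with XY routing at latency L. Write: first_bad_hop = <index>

[1] (-1,+0) / 3c ⇒ ok
[2] (-1,+0) / 3c ⇒ ok
[3] (-1,+0) / 3c ⇒ ok
[4] (-1,+0) / 3c ⇒ ok
[5] (+0,+1) / 3c ⇒ ok
[6] (+0,+1) / 3c ⇒ ok
[7] (+0,+2) / 3c ⇒ BAD: non-unit step

first_bad_hop = 7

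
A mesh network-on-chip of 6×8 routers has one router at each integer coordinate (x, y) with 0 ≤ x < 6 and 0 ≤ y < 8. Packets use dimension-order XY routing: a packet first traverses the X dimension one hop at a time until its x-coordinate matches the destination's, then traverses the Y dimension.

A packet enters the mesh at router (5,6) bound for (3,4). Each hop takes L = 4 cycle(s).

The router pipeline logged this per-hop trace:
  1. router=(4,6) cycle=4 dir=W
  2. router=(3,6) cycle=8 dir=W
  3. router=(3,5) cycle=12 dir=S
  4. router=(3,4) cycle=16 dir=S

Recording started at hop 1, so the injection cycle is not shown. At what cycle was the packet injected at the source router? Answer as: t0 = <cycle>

Hop 1 reached at cycle 4; hop k is at t0 + k·L.
Therefore t0 = 4 − L = 0.

t0 = 0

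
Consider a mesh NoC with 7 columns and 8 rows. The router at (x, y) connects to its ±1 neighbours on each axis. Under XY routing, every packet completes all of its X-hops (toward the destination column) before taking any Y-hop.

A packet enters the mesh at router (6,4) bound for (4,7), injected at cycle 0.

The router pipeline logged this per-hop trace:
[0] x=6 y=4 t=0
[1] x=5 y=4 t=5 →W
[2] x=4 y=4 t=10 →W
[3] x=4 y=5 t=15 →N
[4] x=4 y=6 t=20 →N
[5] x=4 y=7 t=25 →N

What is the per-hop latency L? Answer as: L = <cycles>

L = 5

Δcyc across hop 0→1: 5 − 0 = 5.
That increment is L by definition: L = 5.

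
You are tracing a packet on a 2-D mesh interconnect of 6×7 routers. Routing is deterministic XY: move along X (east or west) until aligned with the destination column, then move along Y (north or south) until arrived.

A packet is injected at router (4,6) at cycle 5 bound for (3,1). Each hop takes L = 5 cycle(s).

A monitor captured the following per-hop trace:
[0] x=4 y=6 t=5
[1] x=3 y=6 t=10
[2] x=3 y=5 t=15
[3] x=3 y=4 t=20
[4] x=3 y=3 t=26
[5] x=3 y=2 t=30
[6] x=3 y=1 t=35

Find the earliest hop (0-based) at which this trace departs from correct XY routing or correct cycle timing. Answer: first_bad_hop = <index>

[1] (-1,+0) / 5c ⇒ ok
[2] (+0,-1) / 5c ⇒ ok
[3] (+0,-1) / 5c ⇒ ok
[4] (+0,-1) / 6c ⇒ BAD: Δcyc=6≠L

first_bad_hop = 4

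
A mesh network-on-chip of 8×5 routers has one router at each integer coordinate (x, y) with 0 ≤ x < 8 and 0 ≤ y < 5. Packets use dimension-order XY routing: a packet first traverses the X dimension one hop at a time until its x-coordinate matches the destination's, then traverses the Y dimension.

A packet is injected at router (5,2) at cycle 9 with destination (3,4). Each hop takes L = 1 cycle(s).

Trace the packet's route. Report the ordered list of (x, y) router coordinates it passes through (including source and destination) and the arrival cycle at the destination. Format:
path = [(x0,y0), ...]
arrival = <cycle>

#0 — 5,2 | c9
#1 — 4,2 | c10 | W
#2 — 3,2 | c11 | W
#3 — 3,3 | c12 | N
#4 — 3,4 | c13 | N

path = [(5,2), (4,2), (3,2), (3,3), (3,4)]
arrival = 13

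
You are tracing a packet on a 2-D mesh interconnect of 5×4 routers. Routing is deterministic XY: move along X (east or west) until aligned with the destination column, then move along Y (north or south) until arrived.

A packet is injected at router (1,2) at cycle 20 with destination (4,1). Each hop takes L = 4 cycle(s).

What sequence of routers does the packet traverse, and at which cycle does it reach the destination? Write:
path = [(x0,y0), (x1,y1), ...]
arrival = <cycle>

path = [(1,2), (2,2), (3,2), (4,2), (4,1)]
arrival = 36

[0] x=1 y=2 t=20
[1] x=2 y=2 t=24 →E
[2] x=3 y=2 t=28 →E
[3] x=4 y=2 t=32 →E
[4] x=4 y=1 t=36 →S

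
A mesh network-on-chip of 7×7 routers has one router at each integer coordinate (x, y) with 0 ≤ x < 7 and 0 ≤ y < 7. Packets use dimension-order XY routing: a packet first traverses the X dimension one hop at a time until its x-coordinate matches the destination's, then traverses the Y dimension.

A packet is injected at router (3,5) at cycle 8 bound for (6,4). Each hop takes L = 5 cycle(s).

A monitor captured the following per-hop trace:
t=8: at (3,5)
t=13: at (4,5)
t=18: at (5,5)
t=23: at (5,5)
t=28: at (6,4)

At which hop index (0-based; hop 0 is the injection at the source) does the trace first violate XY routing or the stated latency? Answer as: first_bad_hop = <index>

first_bad_hop = 3

check 1→ d=(1,0) cyc+5: ok
check 2→ d=(1,0) cyc+5: ok
check 3→ d=(0,0) cyc+5: BAD: non-unit step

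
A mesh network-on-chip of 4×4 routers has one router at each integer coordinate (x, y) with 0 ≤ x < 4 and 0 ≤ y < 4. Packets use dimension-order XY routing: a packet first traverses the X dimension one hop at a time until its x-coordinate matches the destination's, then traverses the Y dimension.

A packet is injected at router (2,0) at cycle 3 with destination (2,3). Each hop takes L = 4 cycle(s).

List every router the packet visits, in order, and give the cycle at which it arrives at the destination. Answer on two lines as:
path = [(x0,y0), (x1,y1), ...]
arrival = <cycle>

path = [(2,0), (2,1), (2,2), (2,3)]
arrival = 15

t=3: at (2,0)
t=7: at (2,1) after N
t=11: at (2,2) after N
t=15: at (2,3) after N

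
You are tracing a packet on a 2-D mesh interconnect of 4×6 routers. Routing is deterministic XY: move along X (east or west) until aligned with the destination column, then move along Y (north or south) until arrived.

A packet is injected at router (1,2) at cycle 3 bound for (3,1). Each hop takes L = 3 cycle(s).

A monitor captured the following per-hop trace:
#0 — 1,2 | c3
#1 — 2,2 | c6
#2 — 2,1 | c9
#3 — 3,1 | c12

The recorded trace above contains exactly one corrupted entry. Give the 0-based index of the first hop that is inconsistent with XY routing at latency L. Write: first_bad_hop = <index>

[1] (+1,+0) / 3c ⇒ ok
[2] (+0,-1) / 3c ⇒ BAD: Y-move but x=2≠3

first_bad_hop = 2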